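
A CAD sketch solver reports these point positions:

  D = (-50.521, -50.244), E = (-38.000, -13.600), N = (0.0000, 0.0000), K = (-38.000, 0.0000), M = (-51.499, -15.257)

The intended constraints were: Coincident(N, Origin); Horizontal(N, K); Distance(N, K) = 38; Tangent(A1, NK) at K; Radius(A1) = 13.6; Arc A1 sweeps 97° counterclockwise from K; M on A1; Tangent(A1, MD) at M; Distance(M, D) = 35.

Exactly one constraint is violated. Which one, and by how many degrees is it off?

Tangent(A1, MD) at M — off by 5.40°.

N = (0.00, 0.00) ✓; N.y = 0.00, K.y = 0.00 ✓; |NK| = 38.00 ✓; ∠(EK, KN) = 90.00° ✓; |EK| = 13.60 ✓; bearing(E→M) − bearing(E→K) = 97.00° ✓; |EM| = 13.60 ✓; ∠(EM, MD) = 95.40° ✗; |MD| = 35.00 ✓.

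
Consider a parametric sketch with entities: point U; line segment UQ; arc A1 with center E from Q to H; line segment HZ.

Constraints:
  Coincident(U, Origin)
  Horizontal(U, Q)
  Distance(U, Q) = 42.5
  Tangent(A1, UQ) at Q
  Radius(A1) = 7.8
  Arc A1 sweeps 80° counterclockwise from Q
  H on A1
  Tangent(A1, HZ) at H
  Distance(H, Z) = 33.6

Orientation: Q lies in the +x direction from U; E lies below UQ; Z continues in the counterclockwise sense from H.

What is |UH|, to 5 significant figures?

35.410

U is at the origin; U and Q share the same y with |UQ| = 42.5 and Q on the +x side, so Q = (42.500, 0.0000). Since A1 is tangent to UQ there, EQ ⟂ UQ, so E = Q + (0, -7.8) = (42.500, -7.8000). On A1, Q sits at bearing 90° from E; an 80° counterclockwise sweep puts H at bearing 170°, so H = E + 7.8·(cos 170°, sin 170°) = (34.818, -6.4455). Then |UH| = |H − U| = 35.410.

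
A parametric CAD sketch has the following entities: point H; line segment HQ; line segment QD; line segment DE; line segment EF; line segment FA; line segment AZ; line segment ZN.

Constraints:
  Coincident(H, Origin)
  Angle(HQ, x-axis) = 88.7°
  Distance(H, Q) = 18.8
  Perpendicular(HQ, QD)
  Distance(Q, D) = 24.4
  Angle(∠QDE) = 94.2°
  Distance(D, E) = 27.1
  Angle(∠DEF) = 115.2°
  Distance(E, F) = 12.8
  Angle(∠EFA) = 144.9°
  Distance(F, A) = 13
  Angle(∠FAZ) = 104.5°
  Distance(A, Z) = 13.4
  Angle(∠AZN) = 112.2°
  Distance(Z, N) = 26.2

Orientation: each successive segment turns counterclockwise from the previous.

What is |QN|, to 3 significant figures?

23.3

H is at the origin; HQ runs at 88.7° with length 18.8, so Q = (0.427, 18.8). HQ ⟂ QD, so QD runs at 179°; with |QD| = 24.4, D = (-24.0, 19.3). ∠QDE = 94.2° gives DE at -95.5° from the x-axis; with |DE| = 27.1, E = (-26.6, -7.63). ∠DEF = 115.2° gives EF at -30.7° from the x-axis; with |EF| = 12.8, F = (-15.6, -14.2). ∠EFA = 144.9° gives FA at 4.40° from the x-axis; with |FA| = 13.0, A = (-2.60, -13.2). ∠FAZ = 104.5° gives AZ at 79.9° from the x-axis; with |AZ| = 13.4, Z = (-0.247, 0.0282). ∠AZN = 112.2° gives ZN at 148° from the x-axis; with |ZN| = 26.2, N = (-22.4, 14.0). Then |QN| = |N − Q| = 23.3.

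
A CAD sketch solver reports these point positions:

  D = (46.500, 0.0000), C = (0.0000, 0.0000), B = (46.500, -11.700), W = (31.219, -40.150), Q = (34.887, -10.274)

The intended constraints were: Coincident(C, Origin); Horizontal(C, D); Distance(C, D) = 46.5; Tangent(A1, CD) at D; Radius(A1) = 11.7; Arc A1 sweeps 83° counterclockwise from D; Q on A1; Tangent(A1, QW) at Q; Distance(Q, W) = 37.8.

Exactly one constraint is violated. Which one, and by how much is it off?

Distance(Q, W) = 37.8 — off by 7.70.

C = (0.00, 0.00) ✓; C.y = 0.00, D.y = 0.00 ✓; |CD| = 46.50 ✓; ∠(BD, DC) = 90.00° ✓; |BD| = 11.70 ✓; bearing(B→Q) − bearing(B→D) = 83.00° ✓; |BQ| = 11.70 ✓; ∠(BQ, QW) = 90.00° ✓; |QW| = 30.10 ✗.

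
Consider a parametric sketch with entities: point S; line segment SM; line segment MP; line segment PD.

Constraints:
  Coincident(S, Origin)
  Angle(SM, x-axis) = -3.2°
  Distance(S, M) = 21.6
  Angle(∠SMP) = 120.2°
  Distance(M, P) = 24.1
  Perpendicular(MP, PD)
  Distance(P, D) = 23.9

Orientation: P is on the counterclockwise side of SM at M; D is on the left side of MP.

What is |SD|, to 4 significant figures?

35.35

S is at the origin; SM runs at -3.2° with length 21.6, so M = 21.6·(cos -3.2°, sin -3.2°) = (21.57, -1.206). ∠SMP = 120.2°, so MP runs at -3.2° + (180° − 120.2°) = 56.60° from the x-axis; with |MP| = 24.1, P = M + 24.1·(cos 56.60°, sin 56.60°) = (34.83, 18.91). MP ⟂ PD; with |PD| = 23.9 on the left of MP, D = P + 23.9·(-0.8348, 0.5505) = (14.88, 32.07). Then |SD| = |D − S| = 35.35.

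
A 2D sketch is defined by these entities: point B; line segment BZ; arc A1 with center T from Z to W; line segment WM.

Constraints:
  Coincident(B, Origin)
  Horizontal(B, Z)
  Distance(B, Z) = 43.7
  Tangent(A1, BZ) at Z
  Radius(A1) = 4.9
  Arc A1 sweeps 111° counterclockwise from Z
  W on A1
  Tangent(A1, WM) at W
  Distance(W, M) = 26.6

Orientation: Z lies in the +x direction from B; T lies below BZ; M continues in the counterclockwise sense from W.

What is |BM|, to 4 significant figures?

57.96

On A1, Z sits at bearing 90° from T; a 111° counterclockwise sweep puts W at bearing 201°, so W = T + 4.9·(cos 201°, sin 201°) = (39.13, -6.656). Since A1 is tangent to WM there, TW ⟂ WM, so WM runs along (−sin 201°, cos 201°); with |WM| = 26.6, M = (48.66, -31.49). Then |BM| = |M − B| = 57.96.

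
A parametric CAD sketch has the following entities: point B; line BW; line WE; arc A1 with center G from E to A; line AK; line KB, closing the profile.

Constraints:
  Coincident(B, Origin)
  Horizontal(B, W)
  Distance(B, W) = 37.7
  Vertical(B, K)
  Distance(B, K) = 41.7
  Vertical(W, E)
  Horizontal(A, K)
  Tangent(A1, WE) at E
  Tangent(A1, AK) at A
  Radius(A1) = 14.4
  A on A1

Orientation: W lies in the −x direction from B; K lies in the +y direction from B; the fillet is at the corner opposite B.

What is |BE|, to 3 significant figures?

46.5

B is at the origin; B and W share the same y with |BW| = 37.7 and W on the −x side, so W = (-37.7, 0.00). BK is vertical with |BK| = 41.7 and K on the +y side, so K = (0.00, 41.7). The virtual corner opposite B is at (-37.7, 41.7). Tangency of A1 to WE means the radius GE is perpendicular to WE and A1 meets AK tangentially, so GA is at right angles to AK, with radius 14.4, so the center G sits 14.4 in from both sides at G = (-23.3, 27.3). That places the tangent points at E = (-37.7, 27.3) on WE and A = (-23.3, 41.7) on AK. Then |BE| = |E − B| = 46.5.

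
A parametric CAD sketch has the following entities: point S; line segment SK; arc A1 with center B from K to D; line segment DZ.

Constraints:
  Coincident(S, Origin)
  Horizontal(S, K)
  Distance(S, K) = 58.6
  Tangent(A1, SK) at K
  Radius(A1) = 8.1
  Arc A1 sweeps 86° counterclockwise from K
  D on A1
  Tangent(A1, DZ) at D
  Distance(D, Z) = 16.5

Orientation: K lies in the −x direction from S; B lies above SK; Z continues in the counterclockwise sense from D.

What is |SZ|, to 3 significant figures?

54.9

S is at the origin; SK is horizontal with |SK| = 58.6 and K on the −x side, so K = (-58.6, 0.00). A1 meets SK tangentially, so BK is at right angles to SK, so B = K + (0, 8.1) = (-58.6, 8.10). On A1, K sits at bearing -90° from B; an 86° counterclockwise sweep puts D at bearing -4°, so D = B + 8.1·(cos -4°, sin -4°) = (-50.5, 7.53). Tangency of A1 to DZ means the radius BD is perpendicular to DZ, so DZ runs along (−sin -4°, cos -4°); with |DZ| = 16.5, Z = (-49.4, 24.0). Then |SZ| = |Z − S| = 54.9.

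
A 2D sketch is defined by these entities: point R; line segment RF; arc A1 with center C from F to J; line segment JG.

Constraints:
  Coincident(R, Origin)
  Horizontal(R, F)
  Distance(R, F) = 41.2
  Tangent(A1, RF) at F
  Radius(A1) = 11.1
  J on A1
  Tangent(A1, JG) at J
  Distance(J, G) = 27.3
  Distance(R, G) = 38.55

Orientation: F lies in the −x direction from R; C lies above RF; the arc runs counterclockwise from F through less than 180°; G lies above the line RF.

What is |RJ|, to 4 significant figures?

31.66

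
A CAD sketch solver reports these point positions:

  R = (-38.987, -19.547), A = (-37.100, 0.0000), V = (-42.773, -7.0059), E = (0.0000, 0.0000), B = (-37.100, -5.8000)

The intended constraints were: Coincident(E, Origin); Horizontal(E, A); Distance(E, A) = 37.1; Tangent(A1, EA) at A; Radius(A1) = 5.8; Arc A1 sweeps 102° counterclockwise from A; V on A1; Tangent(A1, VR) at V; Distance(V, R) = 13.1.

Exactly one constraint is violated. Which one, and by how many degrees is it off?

Tangent(A1, VR) at V — off by 4.80°.

E = (0.00, 0.00) ✓; E.y = 0.00, A.y = 0.00 ✓; |EA| = 37.10 ✓; ∠(BA, AE) = 90.00° ✓; |BA| = 5.800 ✓; bearing(B→V) − bearing(B→A) = 102.0° ✓; |BV| = 5.800 ✓; ∠(BV, VR) = 85.20° ✗; |VR| = 13.10 ✓.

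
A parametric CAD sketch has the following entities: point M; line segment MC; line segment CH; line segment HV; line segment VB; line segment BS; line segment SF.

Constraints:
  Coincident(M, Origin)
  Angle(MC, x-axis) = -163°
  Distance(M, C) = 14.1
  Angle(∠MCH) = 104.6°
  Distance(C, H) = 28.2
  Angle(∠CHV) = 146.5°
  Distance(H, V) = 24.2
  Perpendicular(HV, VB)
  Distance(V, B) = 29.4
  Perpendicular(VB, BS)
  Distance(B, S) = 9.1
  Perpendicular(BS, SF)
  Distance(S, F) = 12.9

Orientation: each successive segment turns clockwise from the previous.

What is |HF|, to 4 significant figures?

22.37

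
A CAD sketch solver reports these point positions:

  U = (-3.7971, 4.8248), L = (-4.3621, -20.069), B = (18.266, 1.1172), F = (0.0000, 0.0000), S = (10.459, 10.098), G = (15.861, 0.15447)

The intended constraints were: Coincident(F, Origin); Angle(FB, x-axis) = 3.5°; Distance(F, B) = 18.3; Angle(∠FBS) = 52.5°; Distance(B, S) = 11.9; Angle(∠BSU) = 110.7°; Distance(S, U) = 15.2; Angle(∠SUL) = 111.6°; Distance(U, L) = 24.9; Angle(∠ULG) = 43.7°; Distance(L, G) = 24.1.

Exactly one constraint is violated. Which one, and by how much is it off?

Distance(L, G) = 24.1 — off by 4.50.

F = (0.00, 0.00) ✓; FB at 3.500° ✓; |FB| = 18.30 ✓; ∠FBS = 52.50° ✓; |BS| = 11.90 ✓; ∠BSU = 110.7° ✓; |SU| = 15.20 ✓; ∠SUL = 111.6° ✓; |UL| = 24.90 ✓; ∠ULG = 43.70° ✓; |LG| = 28.60 ✗.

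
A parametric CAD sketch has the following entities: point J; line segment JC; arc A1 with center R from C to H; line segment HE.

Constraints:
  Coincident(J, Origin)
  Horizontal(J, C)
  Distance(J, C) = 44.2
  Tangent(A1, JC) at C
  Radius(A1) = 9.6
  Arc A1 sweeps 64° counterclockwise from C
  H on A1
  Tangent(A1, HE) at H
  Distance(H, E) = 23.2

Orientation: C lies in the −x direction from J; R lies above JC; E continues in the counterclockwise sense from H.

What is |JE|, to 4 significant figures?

36.52

J is at the origin; J and C share the same y with |JC| = 44.2 and C on the −x side, so C = (-44.20, 0.000). A1 meets JC tangentially, so RC is at right angles to JC, so R = C + (0, 9.6) = (-44.20, 9.600). On A1, C sits at bearing -90° from R; a 64° counterclockwise sweep puts H at bearing -26°, so H = R + 9.6·(cos -26°, sin -26°) = (-35.57, 5.392). A1 meets HE tangentially, so RH is at right angles to HE, so HE runs along (−sin -26°, cos -26°); with |HE| = 23.2, E = (-25.40, 26.24). Then |JE| = |E − J| = 36.52.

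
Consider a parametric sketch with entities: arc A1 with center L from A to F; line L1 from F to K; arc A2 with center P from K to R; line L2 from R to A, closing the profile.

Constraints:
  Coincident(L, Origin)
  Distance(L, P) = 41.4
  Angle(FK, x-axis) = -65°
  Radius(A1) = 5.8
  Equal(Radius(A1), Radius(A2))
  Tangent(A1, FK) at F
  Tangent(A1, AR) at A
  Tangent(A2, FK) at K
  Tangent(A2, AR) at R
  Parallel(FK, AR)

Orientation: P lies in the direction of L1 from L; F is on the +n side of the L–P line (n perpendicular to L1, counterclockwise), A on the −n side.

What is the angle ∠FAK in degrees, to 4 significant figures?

74.35°

Tangency of A1 to both parallel lines with radius 5.8 puts F and A at L ± 5.8·n: F = (5.257, 2.451), A = (-5.257, -2.451). Equal radii place K and R the same way about P: K = P + 5.8·n = (22.75, -35.07), R = P − 5.8·n = (12.24, -39.97). Then cos ∠FAK = AF·AK / (|AF||AK|), giving 74.35°.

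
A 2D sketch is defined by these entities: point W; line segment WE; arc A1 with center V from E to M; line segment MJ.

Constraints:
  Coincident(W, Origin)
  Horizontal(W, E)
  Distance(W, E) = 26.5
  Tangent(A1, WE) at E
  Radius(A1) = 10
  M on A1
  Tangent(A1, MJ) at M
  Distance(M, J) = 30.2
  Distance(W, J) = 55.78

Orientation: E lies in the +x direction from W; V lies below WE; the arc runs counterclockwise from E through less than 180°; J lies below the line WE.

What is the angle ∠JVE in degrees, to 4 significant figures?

154.6°

Checks: |VM| = 10.00 ✓; ∠(VM, MJ) = 90.00° ✓; |MJ| = 30.20 ✓; |WJ| = 55.78 ✓.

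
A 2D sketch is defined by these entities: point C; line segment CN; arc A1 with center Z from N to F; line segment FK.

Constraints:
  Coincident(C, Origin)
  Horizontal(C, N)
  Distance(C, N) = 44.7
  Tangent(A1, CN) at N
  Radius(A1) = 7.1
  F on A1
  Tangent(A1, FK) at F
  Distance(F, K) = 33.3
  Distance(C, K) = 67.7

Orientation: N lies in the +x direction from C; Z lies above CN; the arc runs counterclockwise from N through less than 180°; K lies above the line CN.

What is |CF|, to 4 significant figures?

52.17

C is at the origin; C and N share the same y with |CN| = 44.7 and N on the +x side, so N = (44.70, 0.000). Since A1 is tangent to CN there, ZN ⟂ CN, so Z = N + (0, 7.1) = (44.70, 7.100). Since ZF ⟂ FK (tangency), |ZK| = √(7.1² + 33.3²) = 34.05 regardless of where F sits on A1. So K lies on both circle(C, 67.7) and circle(Z, 34.05); the above-CN intersection is K = (54.93, 39.58). F is the foot of the tangent from K: F = (51.77, 6.426).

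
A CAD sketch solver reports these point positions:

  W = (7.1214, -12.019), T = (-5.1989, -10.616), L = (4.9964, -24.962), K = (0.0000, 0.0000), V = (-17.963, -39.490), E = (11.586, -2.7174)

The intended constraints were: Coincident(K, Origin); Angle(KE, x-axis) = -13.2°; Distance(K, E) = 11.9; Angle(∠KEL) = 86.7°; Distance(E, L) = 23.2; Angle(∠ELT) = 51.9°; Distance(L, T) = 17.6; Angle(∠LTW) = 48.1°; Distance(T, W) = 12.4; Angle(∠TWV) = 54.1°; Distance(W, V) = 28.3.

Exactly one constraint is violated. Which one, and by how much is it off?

Distance(W, V) = 28.3 — off by 8.90.

K = (0.00, 0.00) ✓; KE at -13.20° ✓; |KE| = 11.90 ✓; ∠KEL = 86.70° ✓; |EL| = 23.20 ✓; ∠ELT = 51.90° ✓; |LT| = 17.60 ✓; ∠LTW = 48.10° ✓; |TW| = 12.40 ✓; ∠TWV = 54.10° ✓; |WV| = 37.20 ✗.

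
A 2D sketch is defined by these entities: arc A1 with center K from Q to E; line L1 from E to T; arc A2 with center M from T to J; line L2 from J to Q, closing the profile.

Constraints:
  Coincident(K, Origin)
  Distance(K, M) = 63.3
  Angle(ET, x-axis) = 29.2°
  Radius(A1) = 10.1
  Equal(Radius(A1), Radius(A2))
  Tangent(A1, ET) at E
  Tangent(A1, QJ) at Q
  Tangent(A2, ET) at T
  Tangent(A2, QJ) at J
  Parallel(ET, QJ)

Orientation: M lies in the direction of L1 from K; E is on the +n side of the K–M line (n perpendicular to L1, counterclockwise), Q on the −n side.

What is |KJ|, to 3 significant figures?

64.1

The slot axis is L1's direction at 29.2°, so u = (cos 29.2°, sin 29.2°) = (0.873, 0.488) and n = (−sin 29.2°, cos 29.2°) = (-0.488, 0.873). K is at the origin and M lies 63.3 along u from K, so M = 63.3·u = (55.3, 30.9). Tangency of A1 to both parallel lines with radius 10.1 puts E and Q at K ± 10.1·n: E = (-4.93, 8.82), Q = (4.93, -8.82). Equal radii place T and J the same way about M: T = M + 10.1·n = (50.3, 39.7), J = M − 10.1·n = (60.2, 22.1). Then |KJ| = |J − K| = 64.1.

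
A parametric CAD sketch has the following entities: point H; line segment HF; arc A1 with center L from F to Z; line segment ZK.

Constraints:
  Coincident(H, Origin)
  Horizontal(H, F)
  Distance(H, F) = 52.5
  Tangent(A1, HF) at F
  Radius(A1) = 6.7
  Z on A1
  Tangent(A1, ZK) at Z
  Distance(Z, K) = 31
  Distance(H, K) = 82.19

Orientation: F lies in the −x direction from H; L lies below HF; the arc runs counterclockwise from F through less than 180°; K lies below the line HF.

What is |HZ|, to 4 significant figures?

57.53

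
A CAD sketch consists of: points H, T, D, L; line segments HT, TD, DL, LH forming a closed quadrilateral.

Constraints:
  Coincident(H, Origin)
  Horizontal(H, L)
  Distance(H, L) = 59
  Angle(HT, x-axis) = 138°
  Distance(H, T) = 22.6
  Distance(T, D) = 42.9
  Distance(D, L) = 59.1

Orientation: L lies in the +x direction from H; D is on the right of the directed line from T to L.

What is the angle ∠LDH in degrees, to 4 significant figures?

78.69°

H is at the origin; H and L share the same y with |HL| = 59.0 and L in +x, so L = (59.0, 0). HT runs at 138.0° with |HT| = 22.6, so T = (-16.80, 15.12). D is determined by |TD| = 42.9 and |DL| = 59.1 together: it lies at the intersection of circle(T, 42.9) and circle(L, 59.1). With |TL| = 77.29, the foot of the radical line on TL is 27.95 from T and the perpendicular offset is √(42.9² − 27.95²) = 32.54. Taking the right-of-TL solution: D = (4.252, -22.26).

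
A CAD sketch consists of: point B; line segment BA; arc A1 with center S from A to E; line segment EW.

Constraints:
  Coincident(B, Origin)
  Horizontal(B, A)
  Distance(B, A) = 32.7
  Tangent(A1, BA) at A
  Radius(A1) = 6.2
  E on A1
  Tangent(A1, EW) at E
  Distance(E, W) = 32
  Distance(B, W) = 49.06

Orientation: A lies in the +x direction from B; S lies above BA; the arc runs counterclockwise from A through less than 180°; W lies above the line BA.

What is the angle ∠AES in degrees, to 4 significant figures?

37.28°

Checks: |SE| = 6.200 ✓; ∠(SE, EW) = 90.00° ✓; |EW| = 32.00 ✓; |BW| = 49.06 ✓.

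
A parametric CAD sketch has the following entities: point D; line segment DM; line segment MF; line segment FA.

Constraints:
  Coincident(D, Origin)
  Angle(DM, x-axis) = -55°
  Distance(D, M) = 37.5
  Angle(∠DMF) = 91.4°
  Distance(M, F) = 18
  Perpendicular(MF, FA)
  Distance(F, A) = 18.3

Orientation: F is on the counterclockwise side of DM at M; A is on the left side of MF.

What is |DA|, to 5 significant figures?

26.945

∠DMF = 91.4°, so MF runs at -55.0° + (180° − 91.4°) = 33.600° from the x-axis; with |MF| = 18.0, F = M + 18.0·(cos 33.600°, sin 33.600°) = (36.502, -20.757). MF is perpendicular to FA; with |FA| = 18.3 on the left of MF, A = F + 18.3·(-0.55339, 0.83292) = (26.375, -5.5147). Then |DA| = |A − D| = 26.945.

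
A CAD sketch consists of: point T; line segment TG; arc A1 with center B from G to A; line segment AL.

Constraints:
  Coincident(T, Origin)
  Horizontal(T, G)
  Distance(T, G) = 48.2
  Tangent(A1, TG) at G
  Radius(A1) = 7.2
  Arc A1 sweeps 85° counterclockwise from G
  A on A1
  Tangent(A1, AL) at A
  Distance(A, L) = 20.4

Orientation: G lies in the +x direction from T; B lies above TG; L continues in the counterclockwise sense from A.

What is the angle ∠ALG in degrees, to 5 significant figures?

13.407°

On A1, G sits at bearing -90° from B; an 85° counterclockwise sweep puts A at bearing -5°, so A = B + 7.2·(cos -5°, sin -5°) = (55.373, 6.5725). A1 meets AL tangentially, so BA is at right angles to AL, so AL runs along (−sin -5°, cos -5°); with |AL| = 20.4, L = (57.151, 26.895). Then cos ∠ALG = LA·LG / (|LA||LG|), giving 13.407°.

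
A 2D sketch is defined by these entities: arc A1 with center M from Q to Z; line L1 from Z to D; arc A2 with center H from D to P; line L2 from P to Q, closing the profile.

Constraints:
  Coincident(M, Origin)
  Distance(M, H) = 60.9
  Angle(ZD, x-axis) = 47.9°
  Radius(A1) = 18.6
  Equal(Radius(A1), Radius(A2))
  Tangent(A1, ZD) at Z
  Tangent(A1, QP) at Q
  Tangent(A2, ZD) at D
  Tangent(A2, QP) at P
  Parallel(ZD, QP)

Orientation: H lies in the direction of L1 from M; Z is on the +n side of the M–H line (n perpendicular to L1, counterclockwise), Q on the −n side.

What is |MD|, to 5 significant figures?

63.677

The slot axis is L1's direction at 47.9°, so u = (cos 47.9°, sin 47.9°) = (0.67043, 0.74198) and n = (−sin 47.9°, cos 47.9°) = (-0.74198, 0.67043). M is at the origin and H lies 60.9 along u from M, so H = 60.9·u = (40.829, 45.186). Tangency of A1 to both parallel lines with radius 18.6 puts Z and Q at M ± 18.6·n: Z = (-13.801, 12.470), Q = (13.801, -12.470). Equal radii place D and P the same way about H: D = H + 18.6·n = (27.028, 57.656), P = H − 18.6·n = (54.630, 32.716). Then |MD| = |D − M| = 63.677.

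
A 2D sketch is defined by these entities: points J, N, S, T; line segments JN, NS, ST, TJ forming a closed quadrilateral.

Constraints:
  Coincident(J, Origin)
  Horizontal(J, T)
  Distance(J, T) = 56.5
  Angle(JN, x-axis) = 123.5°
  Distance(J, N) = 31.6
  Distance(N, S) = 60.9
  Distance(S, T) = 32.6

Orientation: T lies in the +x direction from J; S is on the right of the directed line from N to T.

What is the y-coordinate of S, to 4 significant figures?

-14.80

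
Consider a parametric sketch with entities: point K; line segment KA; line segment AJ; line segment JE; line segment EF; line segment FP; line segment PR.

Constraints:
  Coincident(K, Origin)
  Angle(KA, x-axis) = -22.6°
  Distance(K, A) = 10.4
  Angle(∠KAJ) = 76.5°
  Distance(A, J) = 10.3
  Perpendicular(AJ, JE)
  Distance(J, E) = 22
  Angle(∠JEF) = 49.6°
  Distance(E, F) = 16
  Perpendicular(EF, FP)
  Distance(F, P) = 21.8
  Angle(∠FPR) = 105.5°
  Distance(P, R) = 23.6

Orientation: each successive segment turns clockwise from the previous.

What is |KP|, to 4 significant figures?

18.00

K is at the origin; KA runs at -22.6° with length 10.4, so A = (9.601, -3.997). ∠KAJ = 76.5° gives AJ at -126.1° from the x-axis; with |AJ| = 10.3, J = (3.533, -12.32). AJ is perpendicular to JE, so JE runs at 143.9°; with |JE| = 22.0, E = (-14.24, 0.6434). ∠JEF = 49.6° gives EF at 13.50° from the x-axis; with |EF| = 16.0, F = (1.315, 4.378). The perpendicularity gives FP at right angles to EF, so FP runs at -76.50°; with |FP| = 21.8, P = (6.404, -16.82). Then |KP| = |P − K| = 18.00.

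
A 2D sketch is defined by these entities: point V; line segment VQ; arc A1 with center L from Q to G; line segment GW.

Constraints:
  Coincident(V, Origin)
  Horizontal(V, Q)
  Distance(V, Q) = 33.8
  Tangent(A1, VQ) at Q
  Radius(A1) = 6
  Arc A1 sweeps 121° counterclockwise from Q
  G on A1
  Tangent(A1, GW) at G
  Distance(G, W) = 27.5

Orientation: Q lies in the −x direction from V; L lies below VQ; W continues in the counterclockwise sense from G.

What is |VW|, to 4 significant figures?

41.00

On A1, Q sits at bearing 90° from L; a 121° counterclockwise sweep puts G at bearing 211°, so G = L + 6.0·(cos 211°, sin 211°) = (-38.94, -9.090). Tangency of A1 to GW means the radius LG is perpendicular to GW, so GW runs along (−sin 211°, cos 211°); with |GW| = 27.5, W = (-24.78, -32.66). Then |VW| = |W − V| = 41.00.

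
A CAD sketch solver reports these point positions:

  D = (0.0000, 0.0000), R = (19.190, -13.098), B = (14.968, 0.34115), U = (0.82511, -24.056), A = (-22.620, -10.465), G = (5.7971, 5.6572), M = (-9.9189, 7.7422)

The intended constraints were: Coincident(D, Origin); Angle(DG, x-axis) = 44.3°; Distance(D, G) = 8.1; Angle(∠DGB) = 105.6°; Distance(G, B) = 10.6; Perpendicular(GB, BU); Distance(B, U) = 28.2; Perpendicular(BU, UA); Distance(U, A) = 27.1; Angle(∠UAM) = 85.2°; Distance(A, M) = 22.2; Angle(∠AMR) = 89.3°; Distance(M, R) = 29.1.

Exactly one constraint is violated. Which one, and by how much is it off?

Distance(M, R) = 29.1 — off by 6.70.

D = (0.00, 0.00) ✓; DG at 44.30° ✓; |DG| = 8.100 ✓; ∠DGB = 105.6° ✓; |GB| = 10.60 ✓; ∠(GB, BU) = 90.00° ✓; |BU| = 28.20 ✓; ∠(BU, UA) = 90.00° ✓; |UA| = 27.10 ✓; ∠UAM = 85.20° ✓; |AM| = 22.20 ✓; ∠AMR = 89.30° ✓; |MR| = 35.80 ✗.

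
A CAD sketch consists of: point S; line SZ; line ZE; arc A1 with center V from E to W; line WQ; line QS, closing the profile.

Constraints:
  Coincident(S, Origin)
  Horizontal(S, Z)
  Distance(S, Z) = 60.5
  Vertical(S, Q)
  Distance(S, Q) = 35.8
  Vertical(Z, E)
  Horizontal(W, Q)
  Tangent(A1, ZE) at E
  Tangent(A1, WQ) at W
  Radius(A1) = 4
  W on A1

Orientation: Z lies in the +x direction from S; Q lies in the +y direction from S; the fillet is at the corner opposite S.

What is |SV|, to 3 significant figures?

64.8

S is at the origin; SZ is horizontal with |SZ| = 60.5 and Z on the +x side, so Z = (60.5, 0.00). SQ is vertical with |SQ| = 35.8 and Q on the +y side, so Q = (0.00, 35.8). The virtual corner opposite S is at (60.5, 35.8). The tangent condition forces VE to be normal to ZE and the tangent condition forces VW to be normal to WQ, with radius 4.0, so the center V sits 4.0 in from both sides at V = (56.5, 31.8). Then |SV| = |V − S| = 64.8.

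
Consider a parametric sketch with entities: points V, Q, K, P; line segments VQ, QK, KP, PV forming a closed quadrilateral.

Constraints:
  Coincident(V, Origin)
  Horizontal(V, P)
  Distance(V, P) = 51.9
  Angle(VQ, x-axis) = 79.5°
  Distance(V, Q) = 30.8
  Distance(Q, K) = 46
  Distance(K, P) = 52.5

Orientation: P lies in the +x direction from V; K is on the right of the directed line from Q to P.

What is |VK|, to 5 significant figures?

15.653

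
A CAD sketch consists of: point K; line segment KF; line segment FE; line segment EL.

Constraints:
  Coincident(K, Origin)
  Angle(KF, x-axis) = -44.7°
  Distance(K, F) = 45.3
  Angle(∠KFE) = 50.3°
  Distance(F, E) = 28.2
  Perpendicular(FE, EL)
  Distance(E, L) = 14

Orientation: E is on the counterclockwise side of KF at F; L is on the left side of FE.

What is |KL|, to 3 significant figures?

20.9

K is at the origin; KF runs at -44.7° with length 45.3, so F = 45.3·(cos -44.7°, sin -44.7°) = (32.2, -31.9). ∠KFE = 50.3°, so FE runs at -44.7° + (180° − 50.3°) = 85.0° from the x-axis; with |FE| = 28.2, E = F + 28.2·(cos 85.0°, sin 85.0°) = (34.7, -3.77). FE is perpendicular to EL; with |EL| = 14.0 on the left of FE, L = E + 14.0·(-0.996, 0.0872) = (20.7, -2.55). Then |KL| = |L − K| = 20.9.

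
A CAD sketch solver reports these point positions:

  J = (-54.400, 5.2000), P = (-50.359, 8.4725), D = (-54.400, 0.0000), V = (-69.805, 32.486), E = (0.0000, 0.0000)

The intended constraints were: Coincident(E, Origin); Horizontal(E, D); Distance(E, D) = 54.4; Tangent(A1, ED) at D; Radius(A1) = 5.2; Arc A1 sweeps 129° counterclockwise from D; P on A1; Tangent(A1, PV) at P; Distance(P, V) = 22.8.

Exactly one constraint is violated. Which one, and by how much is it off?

Distance(P, V) = 22.8 — off by 8.10.

E = (0.00, 0.00) ✓; E.y = 0.00, D.y = 0.00 ✓; |ED| = 54.40 ✓; ∠(JD, DE) = 90.00° ✓; |JD| = 5.200 ✓; bearing(J→P) − bearing(J→D) = 129.0° ✓; |JP| = 5.200 ✓; ∠(JP, PV) = 90.00° ✓; |PV| = 30.90 ✗.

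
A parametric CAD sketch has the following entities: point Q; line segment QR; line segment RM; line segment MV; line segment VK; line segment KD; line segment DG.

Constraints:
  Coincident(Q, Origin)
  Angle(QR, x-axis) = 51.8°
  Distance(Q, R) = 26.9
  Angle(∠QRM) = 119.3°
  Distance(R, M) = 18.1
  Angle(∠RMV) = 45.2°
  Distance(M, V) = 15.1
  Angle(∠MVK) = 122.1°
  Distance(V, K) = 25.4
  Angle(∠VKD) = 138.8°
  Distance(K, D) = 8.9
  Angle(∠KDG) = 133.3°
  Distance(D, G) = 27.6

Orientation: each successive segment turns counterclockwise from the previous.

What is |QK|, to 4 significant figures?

18.79

Q is at the origin; QR runs at 51.8° with length 26.9, so R = (16.64, 21.14). ∠QRM = 119.3° gives RM at 112.5° from the x-axis; with |RM| = 18.1, M = (9.709, 37.86). ∠RMV = 45.2° gives MV at -112.7° from the x-axis; with |MV| = 15.1, V = (3.881, 23.93). ∠MVK = 122.1° gives VK at -54.80° from the x-axis; with |VK| = 25.4, K = (18.52, 3.176). Then |QK| = |K − Q| = 18.79.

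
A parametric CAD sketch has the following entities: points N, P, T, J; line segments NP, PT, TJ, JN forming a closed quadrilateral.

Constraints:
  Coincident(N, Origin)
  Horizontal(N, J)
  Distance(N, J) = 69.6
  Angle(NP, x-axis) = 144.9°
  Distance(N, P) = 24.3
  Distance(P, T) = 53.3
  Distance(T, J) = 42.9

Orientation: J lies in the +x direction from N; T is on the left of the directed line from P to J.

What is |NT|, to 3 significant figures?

39.5

Checks: |PT| = 53.30 ✓; |TJ| = 42.90 ✓.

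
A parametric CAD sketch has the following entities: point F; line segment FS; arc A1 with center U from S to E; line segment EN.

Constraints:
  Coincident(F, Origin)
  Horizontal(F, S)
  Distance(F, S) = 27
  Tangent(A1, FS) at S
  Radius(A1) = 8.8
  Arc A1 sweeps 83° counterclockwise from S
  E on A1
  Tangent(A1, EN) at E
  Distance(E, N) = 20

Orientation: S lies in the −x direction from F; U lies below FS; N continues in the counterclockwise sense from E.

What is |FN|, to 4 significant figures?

47.09

On A1, S sits at bearing 90° from U; an 83° counterclockwise sweep puts E at bearing 173°, so E = U + 8.8·(cos 173°, sin 173°) = (-35.73, -7.728). Tangency of A1 to EN means the radius UE is perpendicular to EN, so EN runs along (−sin 173°, cos 173°); with |EN| = 20.0, N = (-38.17, -27.58). Then |FN| = |N − F| = 47.09.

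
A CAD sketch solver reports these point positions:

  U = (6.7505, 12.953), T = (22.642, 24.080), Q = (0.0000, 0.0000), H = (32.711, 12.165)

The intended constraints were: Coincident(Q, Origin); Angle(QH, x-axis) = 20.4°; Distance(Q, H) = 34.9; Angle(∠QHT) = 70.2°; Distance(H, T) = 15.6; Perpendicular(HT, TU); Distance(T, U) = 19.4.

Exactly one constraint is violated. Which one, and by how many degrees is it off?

Perpendicular(HT, TU) — off by 5.20°.

Q = (0.00, 0.00) ✓; QH at 20.40° ✓; |QH| = 34.90 ✓; ∠QHT = 70.20° ✓; |HT| = 15.60 ✓; ∠(HT, TU) = 84.80° ✗; |TU| = 19.40 ✓.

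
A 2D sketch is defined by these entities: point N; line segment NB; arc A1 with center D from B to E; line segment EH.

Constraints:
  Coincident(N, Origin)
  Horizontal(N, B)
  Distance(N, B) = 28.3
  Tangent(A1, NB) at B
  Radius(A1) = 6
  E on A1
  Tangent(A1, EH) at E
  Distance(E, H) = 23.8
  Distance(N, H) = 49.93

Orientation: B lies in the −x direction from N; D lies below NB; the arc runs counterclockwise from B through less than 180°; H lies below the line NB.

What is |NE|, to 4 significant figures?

34.08

Checks: N.y = 0.00, B.y = 0.00 ✓; |DE| = 6.000 ✓; ∠(DE, EH) = 90.00° ✓; |EH| = 23.80 ✓; |NH| = 49.93 ✓.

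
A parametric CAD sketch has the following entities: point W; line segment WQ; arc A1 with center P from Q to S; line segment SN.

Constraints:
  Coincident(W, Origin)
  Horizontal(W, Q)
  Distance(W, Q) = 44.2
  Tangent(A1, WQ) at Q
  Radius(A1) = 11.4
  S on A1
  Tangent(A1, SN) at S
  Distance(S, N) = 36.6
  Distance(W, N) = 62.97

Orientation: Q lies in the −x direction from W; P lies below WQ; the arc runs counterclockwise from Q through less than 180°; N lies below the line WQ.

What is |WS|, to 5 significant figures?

56.892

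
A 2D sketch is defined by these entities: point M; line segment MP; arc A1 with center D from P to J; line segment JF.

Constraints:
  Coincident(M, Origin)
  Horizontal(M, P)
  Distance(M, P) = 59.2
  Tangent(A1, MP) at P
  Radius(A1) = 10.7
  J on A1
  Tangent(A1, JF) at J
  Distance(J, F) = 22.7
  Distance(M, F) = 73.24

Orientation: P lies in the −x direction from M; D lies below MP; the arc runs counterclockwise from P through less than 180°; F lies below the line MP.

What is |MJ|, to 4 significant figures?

70.84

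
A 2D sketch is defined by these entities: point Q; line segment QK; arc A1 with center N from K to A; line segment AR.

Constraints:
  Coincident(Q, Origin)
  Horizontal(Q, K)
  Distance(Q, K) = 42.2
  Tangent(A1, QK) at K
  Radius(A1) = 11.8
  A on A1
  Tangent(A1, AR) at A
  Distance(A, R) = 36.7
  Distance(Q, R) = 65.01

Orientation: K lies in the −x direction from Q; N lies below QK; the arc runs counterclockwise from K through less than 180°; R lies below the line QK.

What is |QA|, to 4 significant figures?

55.60

Checks: ∠(NK, KQ) = 90.00° ✓; |NK| = 11.80 ✓; |NA| = 11.80 ✓; ∠(NA, AR) = 90.00° ✓; |AR| = 36.70 ✓; |QR| = 65.01 ✓.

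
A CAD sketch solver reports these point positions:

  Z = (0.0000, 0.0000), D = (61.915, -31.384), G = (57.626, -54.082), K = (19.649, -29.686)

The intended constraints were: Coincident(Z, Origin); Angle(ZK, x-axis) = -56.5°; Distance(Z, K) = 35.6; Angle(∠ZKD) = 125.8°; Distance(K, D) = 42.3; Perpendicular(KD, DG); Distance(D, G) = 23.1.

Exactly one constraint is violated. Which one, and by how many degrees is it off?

Perpendicular(KD, DG) — off by 8.40°.

Z = (0.00, 0.00) ✓; ZK at -56.50° ✓; |ZK| = 35.60 ✓; ∠ZKD = 125.8° ✓; |KD| = 42.30 ✓; ∠(KD, DG) = 98.40° ✗; |DG| = 23.10 ✓.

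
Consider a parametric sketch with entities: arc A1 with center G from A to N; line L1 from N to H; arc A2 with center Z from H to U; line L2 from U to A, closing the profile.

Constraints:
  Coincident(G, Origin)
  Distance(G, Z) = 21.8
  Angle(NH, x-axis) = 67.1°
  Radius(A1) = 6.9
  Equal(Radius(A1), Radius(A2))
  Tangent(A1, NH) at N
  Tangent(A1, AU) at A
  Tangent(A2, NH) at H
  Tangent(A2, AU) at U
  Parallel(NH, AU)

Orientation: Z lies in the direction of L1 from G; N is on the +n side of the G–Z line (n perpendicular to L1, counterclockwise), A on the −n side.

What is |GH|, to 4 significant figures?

22.87

The slot axis is L1's direction at 67.1°, so u = (cos 67.1°, sin 67.1°) = (0.3891, 0.9212) and n = (−sin 67.1°, cos 67.1°) = (-0.9212, 0.3891). G is at the origin and Z lies 21.8 along u from G, so Z = 21.8·u = (8.483, 20.08). Tangency of A1 to both parallel lines with radius 6.9 puts N and A at G ± 6.9·n: N = (-6.356, 2.685), A = (6.356, -2.685). Equal radii place H and U the same way about Z: H = Z + 6.9·n = (2.127, 22.77), U = Z − 6.9·n = (14.84, 17.40). Then |GH| = |H − G| = 22.87.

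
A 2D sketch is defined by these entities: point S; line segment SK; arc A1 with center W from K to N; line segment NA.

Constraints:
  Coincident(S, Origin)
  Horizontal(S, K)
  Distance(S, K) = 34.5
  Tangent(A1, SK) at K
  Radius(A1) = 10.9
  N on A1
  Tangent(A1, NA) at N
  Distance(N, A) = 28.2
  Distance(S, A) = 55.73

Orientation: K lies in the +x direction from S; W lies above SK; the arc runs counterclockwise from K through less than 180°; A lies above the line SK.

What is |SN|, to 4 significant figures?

47.07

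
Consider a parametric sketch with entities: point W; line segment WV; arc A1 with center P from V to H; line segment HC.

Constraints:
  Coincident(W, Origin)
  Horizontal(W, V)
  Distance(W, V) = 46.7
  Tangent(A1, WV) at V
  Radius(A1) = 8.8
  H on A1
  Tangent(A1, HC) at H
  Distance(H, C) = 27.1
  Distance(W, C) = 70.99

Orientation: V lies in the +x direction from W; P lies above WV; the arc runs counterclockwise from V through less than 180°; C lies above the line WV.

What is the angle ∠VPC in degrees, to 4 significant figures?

144.0°

Checks: W = (0.00, 0.00) ✓; W.y = 0.00, V.y = 0.00 ✓; |PH| = 8.800 ✓; ∠(PH, HC) = 90.00° ✓; |HC| = 27.10 ✓; |WC| = 70.99 ✓.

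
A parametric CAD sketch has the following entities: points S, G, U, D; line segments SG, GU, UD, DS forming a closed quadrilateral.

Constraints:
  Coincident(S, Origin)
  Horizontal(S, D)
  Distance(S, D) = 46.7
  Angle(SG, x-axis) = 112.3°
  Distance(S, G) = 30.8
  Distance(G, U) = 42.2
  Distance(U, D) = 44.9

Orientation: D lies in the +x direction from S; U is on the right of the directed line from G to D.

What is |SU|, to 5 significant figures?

11.449

S is at the origin; S and D share the same y with |SD| = 46.7 and D in +x, so D = (46.7, 0). SG runs at 112.3° with |SG| = 30.8, so G = (-11.687, 28.496). U is determined by |GU| = 42.2 and |UD| = 44.9 together: it lies at the intersection of circle(G, 42.2) and circle(D, 44.9). With |GD| = 64.970, the foot of the radical line on GD is 30.675 from G and the perpendicular offset is √(42.2² − 30.675²) = 28.981. Taking the right-of-GD solution: U = (3.1688, -11.002).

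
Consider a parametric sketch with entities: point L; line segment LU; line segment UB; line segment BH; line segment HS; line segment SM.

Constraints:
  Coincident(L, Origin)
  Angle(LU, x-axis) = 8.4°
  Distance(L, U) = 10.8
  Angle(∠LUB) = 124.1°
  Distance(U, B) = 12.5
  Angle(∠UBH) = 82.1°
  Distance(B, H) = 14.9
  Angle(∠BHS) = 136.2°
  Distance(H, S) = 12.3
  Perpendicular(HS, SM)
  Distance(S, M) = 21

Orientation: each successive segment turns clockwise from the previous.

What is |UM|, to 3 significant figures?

13.6

∠BHS = 136.2° gives HS at 171° from the x-axis; with |HS| = 12.3, S = (-5.28, -14.1). HS is perpendicular to SM, so SM runs at 80.8°; with |SM| = 21.0, M = (-1.92, 6.60). Then |UM| = |M − U| = 13.6.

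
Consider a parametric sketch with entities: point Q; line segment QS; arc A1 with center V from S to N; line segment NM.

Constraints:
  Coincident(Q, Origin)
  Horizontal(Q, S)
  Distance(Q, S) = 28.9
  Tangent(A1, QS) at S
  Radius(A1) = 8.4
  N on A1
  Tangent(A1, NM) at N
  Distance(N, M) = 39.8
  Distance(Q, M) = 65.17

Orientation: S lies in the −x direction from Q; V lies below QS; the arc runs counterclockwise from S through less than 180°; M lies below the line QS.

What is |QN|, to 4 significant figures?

37.51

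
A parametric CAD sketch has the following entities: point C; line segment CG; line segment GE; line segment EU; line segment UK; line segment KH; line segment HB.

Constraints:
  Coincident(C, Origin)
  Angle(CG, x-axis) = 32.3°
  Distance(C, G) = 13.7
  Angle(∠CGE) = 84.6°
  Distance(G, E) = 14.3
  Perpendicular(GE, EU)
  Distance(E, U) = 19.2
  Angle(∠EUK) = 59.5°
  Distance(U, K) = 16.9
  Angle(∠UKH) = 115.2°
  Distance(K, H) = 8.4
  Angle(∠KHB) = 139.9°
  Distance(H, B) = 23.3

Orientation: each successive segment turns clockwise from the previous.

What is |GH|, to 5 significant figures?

2.3163

C is at the origin; CG runs at 32.3° with length 13.7, so G = (11.580, 7.3206). ∠CGE = 84.6° gives GE at -63.100° from the x-axis; with |GE| = 14.3, E = (18.050, -5.4321). GE ⟂ EU, so EU runs at -153.10°; with |EU| = 19.2, U = (0.92739, -14.119). ∠EUK = 59.5° gives UK at 86.400° from the x-axis; with |UK| = 16.9, K = (1.9886, 2.7478). ∠UKH = 115.2° gives KH at 21.600° from the x-axis; with |KH| = 8.4, H = (9.7987, 5.8401). Then |GH| = |H − G| = 2.3163.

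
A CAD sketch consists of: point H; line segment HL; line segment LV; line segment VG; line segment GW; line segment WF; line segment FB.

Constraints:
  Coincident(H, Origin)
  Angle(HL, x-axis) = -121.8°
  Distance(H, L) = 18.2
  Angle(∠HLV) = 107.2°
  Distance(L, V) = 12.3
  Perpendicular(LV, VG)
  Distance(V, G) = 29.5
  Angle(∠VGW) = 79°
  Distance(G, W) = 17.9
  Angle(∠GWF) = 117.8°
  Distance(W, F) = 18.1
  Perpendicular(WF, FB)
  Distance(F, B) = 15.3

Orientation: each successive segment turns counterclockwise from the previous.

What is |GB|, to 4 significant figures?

26.45

∠GWF = 117.8° gives WF at -155.8° from the x-axis; with |WF| = 18.1, F = (-9.872, -1.796). WF ⟂ FB, so FB runs at -65.80°; with |FB| = 15.3, B = (-3.600, -15.75). Then |GB| = |B − G| = 26.45.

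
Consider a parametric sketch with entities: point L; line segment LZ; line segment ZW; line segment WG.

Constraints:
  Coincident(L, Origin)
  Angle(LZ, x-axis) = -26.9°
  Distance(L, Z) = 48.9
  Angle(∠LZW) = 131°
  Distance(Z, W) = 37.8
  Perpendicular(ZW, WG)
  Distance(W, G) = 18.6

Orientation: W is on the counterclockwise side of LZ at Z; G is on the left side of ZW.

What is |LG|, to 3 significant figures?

72.2

∠LZW = 131.0°, so ZW runs at -26.9° + (180° − 131.0°) = 22.1° from the x-axis; with |ZW| = 37.8, W = Z + 37.8·(cos 22.1°, sin 22.1°) = (78.6, -7.90). ZW ⟂ WG; with |WG| = 18.6 on the left of ZW, G = W + 18.6·(-0.376, 0.927) = (71.6, 9.33). Then |LG| = |G − L| = 72.2.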